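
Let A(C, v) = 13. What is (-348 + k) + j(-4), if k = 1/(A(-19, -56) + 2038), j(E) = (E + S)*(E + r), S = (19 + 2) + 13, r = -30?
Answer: -2805767/2051 ≈ -1368.0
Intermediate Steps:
S = 34 (S = 21 + 13 = 34)
j(E) = (-30 + E)*(34 + E) (j(E) = (E + 34)*(E - 30) = (34 + E)*(-30 + E) = (-30 + E)*(34 + E))
k = 1/2051 (k = 1/(13 + 2038) = 1/2051 ≈ 0.00048757)
(-348 + k) + j(-4) = (-348 + 1/2051) + (-1020 + (-4)² + 4*(-4)) = -713747/2051 + (-1020 + 16 - 16) = -713747/2051 - 1020 = -2805767/2051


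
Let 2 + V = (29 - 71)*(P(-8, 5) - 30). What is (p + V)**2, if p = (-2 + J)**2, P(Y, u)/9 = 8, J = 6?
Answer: 3062500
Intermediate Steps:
P(Y, u) = 72 (P(Y, u) = 9*8 = 72)
p = 16 (p = (-2 + 6)**2 = 4**2 = 16)
V = -1766 (V = -2 + (29 - 71)*(72 - 30) = -2 - 42*42 = -2 - 1764 = -1766)
(p + V)**2 = (16 - 1766)**2 = (-1750)**2 = 3062500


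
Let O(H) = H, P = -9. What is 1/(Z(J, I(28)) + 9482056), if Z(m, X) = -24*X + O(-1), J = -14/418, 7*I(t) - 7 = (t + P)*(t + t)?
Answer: 1/9478383 ≈ 1.0550e-7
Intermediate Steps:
I(t) = 1 + 2*t*(-9 + t)/7 (I(t) = 1 + ((t - 9)*(t + t))/7 = 1 + ((-9 + t)*(2*t))/7 = 1 + (2*t*(-9 + t))/7 = 1 + 2*t*(-9 + t)/7)
J = -7/209 (J = -14*1/418 = -7/209 ≈ -0.033493)
Z(m, X) = -1 - 24*X (Z(m, X) = -24*X - 1 = -1 - 24*X)
1/(Z(J, I(28)) + 9482056) = 1/((-1 - 24*(1 - 18/7*28 + (2/7)*28²)) + 9482056) = 1/((-1 - 24*(1 - 72 + (2/7)*784)) + 9482056) = 1/((-1 - 24*(1 - 72 + 224)) + 9482056) = 1/((-1 - 24*153) + 9482056) = 1/((-1 - 3672) + 9482056) = 1/(-3673 + 9482056) = 1/9478383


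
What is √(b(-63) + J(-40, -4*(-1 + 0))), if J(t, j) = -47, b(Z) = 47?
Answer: 0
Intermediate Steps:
√(b(-63) + J(-40, -4*(-1 + 0))) = √(47 - 47) = √0 = 0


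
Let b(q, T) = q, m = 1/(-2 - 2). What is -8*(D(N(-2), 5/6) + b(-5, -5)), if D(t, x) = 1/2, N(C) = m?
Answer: 36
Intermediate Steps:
m = -¼ (m = 1/(-4) = -¼ ≈ -0.25000)
N(C) = -¼
D(t, x) = ½
-8*(D(N(-2), 5/6) + b(-5, -5)) = -8*(½ - 5) = -8*(-9/2) = 36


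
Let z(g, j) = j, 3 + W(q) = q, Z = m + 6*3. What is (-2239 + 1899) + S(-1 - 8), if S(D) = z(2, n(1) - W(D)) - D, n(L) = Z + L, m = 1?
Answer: -299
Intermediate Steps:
Z = 19 (Z = 1 + 6*3 = 1 + 18 = 19)
W(q) = -3 + q
n(L) = 19 + L
S(D) = 23 - 2*D (S(D) = ((19 + 1) - (-3 + D)) - D = (20 + (3 - D)) - D = (23 - D) - D = 23 - 2*D)
(-2239 + 1899) + S(-1 - 8) = (-2239 + 1899) + (23 - 2*(-1 - 8)) = -340 + (23 - 2*(-9)) = -340 + (23 + 18) = -340 + 41 = -299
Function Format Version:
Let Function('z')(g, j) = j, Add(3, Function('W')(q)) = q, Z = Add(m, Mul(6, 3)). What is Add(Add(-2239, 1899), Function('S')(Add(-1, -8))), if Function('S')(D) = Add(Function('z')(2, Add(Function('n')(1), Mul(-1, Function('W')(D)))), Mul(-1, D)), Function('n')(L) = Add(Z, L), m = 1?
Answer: -299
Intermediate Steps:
Z = 19 (Z = Add(1, Mul(6, 3)) = Add(1, 18) = 19)
Function('W')(q) = Add(-3, q)
Function('n')(L) = Add(19, L)
Function('S')(D) = Add(23, Mul(-2, D)) (Function('S')(D) = Add(Add(Add(19, 1), Mul(-1, Add(-3, D))), Mul(-1, D)) = Add(Add(20, Add(3, Mul(-1, D))), Mul(-1, D)) = Add(Add(23, Mul(-1, D)), Mul(-1, D)) = Add(23, Mul(-2, D)))
Add(Add(-2239, 1899), Function('S')(Add(-1, -8))) = Add(Add(-2239, 1899), Add(23, Mul(-2, Add(-1, -8)))) = Add(-340, Add(23, Mul(-2, -9))) = Add(-340, Add(23, 18)) = Add(-340, 41) = -299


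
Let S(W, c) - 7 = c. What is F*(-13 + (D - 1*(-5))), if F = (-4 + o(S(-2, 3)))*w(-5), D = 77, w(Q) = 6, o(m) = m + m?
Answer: 6624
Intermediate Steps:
S(W, c) = 7 + c
o(m) = 2*m
F = 96 (F = (-4 + 2*(7 + 3))*6 = (-4 + 2*10)*6 = (-4 + 20)*6 = 16*6 = 96)
F*(-13 + (D - 1*(-5))) = 96*(-13 + (77 - 1*(-5))) = 96*(-13 + (77 + 5)) = 96*(-13 + 82) = 96*69 = 6624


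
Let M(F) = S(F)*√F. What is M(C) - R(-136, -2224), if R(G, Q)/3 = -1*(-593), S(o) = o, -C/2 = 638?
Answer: -1779 - 2552*I*√319 ≈ -1779.0 - 45580.0*I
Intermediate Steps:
C = -1276 (C = -2*638 = -1276)
M(F) = F^(3/2) (M(F) = F*√F = F^(3/2))
R(G, Q) = 1779 (R(G, Q) = 3*(-1*(-593)) = 3*593 = 1779)
M(C) - R(-136, -2224) = (-1276)^(3/2) - 1*1779 = -2552*I*√319 - 1779 = -1779 - 2552*I*√319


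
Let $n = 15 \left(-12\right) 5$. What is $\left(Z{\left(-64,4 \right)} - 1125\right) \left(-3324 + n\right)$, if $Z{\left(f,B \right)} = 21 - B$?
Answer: $4680192$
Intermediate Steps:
$n = -900$ ($n = \left(-180\right) 5 = -900$)
$\left(Z{\left(-64,4 \right)} - 1125\right) \left(-3324 + n\right) = \left(\left(21 - 4\right) - 1125\right) \left(-3324 - 900\right) = \left(\left(21 - 4\right) - 1125\right) \left(-4224\right) = \left(17 - 1125\right) \left(-4224\right) = \left(-1108\right) \left(-4224\right) = 4680192$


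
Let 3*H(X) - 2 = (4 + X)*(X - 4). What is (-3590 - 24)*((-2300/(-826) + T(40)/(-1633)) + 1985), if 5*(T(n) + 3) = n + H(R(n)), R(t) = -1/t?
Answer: -58139914287772109/8093148000 ≈ -7.1838e+6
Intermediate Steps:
H(X) = 2/3 + (-4 + X)*(4 + X)/3 (H(X) = 2/3 + ((4 + X)*(X - 4))/3 = 2/3 + ((4 + X)*(-4 + X))/3 = 2/3 + ((-4 + X)*(4 + X))/3 = 2/3 + (-4 + X)*(4 + X)/3)
T(n) = -59/15 + n/5 + 1/(15*n**2) (T(n) = -3 + (n + (-14/3 + (-1/n)**2/3))/5 = -3 + (n + (-14/3 + 1/(3*n**2)))/5 = -3 + (-14/3 + n + 1/(3*n**2))/5 = -3 + (-14/15 + n/5 + 1/(15*n**2)) = -59/15 + n/5 + 1/(15*n**2))
(-3590 - 24)*((-2300/(-826) + T(40)/(-1633)) + 1985) = (-3590 - 24)*((-2300/(-826) + (-59/15 + (1/5)*40 + (1/15)/40**2)/(-1633)) + 1985) = -3614*((-2300*(-1/826) + (-59/15 + 8 + (1/15)*(1/1600))*(-1/1633)) + 1985) = -3614*((1150/413 + (-59/15 + 8 + 1/24000)*(-1/1633)) + 1985) = -3614*((1150/413 + (97601/24000)*(-1/1633)) + 1985) = -3614*((1150/413 - 97601/39192000) + 1985) = -3614*(45030490787/16186296000 + 1985) = -3614*32174828050787/16186296000 = -58139914287772109/8093148000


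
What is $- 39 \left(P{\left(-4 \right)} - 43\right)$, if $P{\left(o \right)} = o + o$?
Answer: $1989$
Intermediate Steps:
$P{\left(o \right)} = 2 o$
$- 39 \left(P{\left(-4 \right)} - 43\right) = - 39 \left(2 \left(-4\right) - 43\right) = - 39 \left(-8 - 43\right) = \left(-39\right) \left(-51\right) = 1989$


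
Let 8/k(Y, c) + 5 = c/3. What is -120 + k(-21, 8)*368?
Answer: -9672/7 ≈ -1381.7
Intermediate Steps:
k(Y, c) = 8/(-5 + c/3)
-120 + k(-21, 8)*368 = -120 + (24/(-15 + 8))*368 = -120 + (24/(-7))*368 = -120 + (24*(-⅐))*368 = -120 - 24/7*368 = -120 - 8832/7 = -9672/7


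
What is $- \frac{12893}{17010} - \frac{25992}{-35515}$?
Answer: $- \frac{630839}{24164406} \approx -0.026106$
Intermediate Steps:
$- \frac{12893}{17010} - \frac{25992}{-35515} = \left(-12893\right) \frac{1}{17010} - - \frac{25992}{35515} = - \frac{12893}{17010} + \frac{25992}{35515} = - \frac{630839}{24164406}$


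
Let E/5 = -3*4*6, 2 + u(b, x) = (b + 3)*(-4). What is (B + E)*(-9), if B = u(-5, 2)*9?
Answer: 2754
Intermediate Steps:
u(b, x) = -14 - 4*b (u(b, x) = -2 + (b + 3)*(-4) = -2 + (3 + b)*(-4) = -2 + (-12 - 4*b) = -14 - 4*b)
E = -360 (E = 5*(-3*4*6) = 5*(-12*6) = 5*(-72) = -360)
B = 54 (B = (-14 - 4*(-5))*9 = (-14 + 20)*9 = 6*9 = 54)
(B + E)*(-9) = (54 - 360)*(-9) = -306*(-9) = 2754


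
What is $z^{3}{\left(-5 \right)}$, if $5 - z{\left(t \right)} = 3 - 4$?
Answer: $216$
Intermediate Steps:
$z{\left(t \right)} = 6$ ($z{\left(t \right)} = 5 - \left(3 - 4\right) = 5 - -1 = 5 + 1 = 6$)
$z^{3}{\left(-5 \right)} = 6^{3} = 216$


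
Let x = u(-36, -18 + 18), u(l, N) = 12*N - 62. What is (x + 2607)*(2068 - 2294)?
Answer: -575170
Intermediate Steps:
u(l, N) = -62 + 12*N
x = -62 (x = -62 + 12*(-18 + 18) = -62 + 12*0 = -62 + 0 = -62)
(x + 2607)*(2068 - 2294) = (-62 + 2607)*(2068 - 2294) = 2545*(-226) = -575170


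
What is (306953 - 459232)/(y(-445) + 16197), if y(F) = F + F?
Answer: -152279/15307 ≈ -9.9483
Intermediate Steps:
y(F) = 2*F
(306953 - 459232)/(y(-445) + 16197) = (306953 - 459232)/(2*(-445) + 16197) = -152279/(-890 + 16197) = -152279/15307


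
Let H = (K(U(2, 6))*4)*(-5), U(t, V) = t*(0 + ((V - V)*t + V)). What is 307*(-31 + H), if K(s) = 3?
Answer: -27937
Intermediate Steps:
U(t, V) = V*t (U(t, V) = t*(0 + (0*t + V)) = t*(0 + (0 + V)) = t*(0 + V) = t*V = V*t)
H = -60 (H = (3*4)*(-5) = 12*(-5) = -60)
307*(-31 + H) = 307*(-31 - 60) = 307*(-91) = -27937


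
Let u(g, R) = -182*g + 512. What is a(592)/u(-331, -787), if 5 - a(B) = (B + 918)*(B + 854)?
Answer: -2183455/60754 ≈ -35.939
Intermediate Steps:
u(g, R) = 512 - 182*g
a(B) = 5 - (854 + B)*(918 + B) (a(B) = 5 - (B + 918)*(B + 854) = 5 - (918 + B)*(854 + B) = 5 - (854 + B)*(918 + B))
a(592)/u(-331, -787) = (-783967 - 1*592**2 - 1772*592)/(512 - 182*(-331)) = (-783967 - 1*350464 - 1049024)/(512 + 60242) = (-783967 - 350464 - 1049024)/60754 = -2183455*1/60754 = -2183455/60754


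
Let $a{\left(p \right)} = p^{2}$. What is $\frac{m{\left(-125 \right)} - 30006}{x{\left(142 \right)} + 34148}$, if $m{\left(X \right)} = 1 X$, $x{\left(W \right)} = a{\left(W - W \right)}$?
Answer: $- \frac{30131}{34148} \approx -0.88237$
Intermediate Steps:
$x{\left(W \right)} = 0$ ($x{\left(W \right)} = \left(W - W\right)^{2} = 0^{2} = 0$)
$m{\left(X \right)} = X$
$\frac{m{\left(-125 \right)} - 30006}{x{\left(142 \right)} + 34148} = \frac{-125 - 30006}{0 + 34148} = - \frac{30131}{34148}$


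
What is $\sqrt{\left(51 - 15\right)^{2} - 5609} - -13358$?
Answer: $13358 + i \sqrt{4313} \approx 13358.0 + 65.673 i$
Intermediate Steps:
$\sqrt{\left(51 - 15\right)^{2} - 5609} - -13358 = \sqrt{36^{2} - 5609} + 13358 = \sqrt{1296 - 5609} + 13358 = \sqrt{-4313} + 13358 = i \sqrt{4313} + 13358 = 13358 + i \sqrt{4313}$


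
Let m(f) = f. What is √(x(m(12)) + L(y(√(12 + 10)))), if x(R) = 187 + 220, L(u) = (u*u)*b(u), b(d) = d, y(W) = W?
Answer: √(407 + 22*√22) ≈ 22.587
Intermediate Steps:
L(u) = u³ (L(u) = (u*u)*u = u²*u = u³)
x(R) = 407
√(x(m(12)) + L(y(√(12 + 10)))) = √(407 + (√(12 + 10))³) = √(407 + (√22)³) = √(407 + 22*√22)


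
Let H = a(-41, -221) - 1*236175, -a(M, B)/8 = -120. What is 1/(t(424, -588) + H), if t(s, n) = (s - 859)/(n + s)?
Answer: -164/38574825 ≈ -4.2515e-6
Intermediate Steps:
t(s, n) = (-859 + s)/(n + s)
a(M, B) = 960 (a(M, B) = -8*(-120) = 960)
H = -235215 (H = 960 - 1*236175 = 960 - 236175 = -235215)
1/(t(424, -588) + H) = 1/((-859 + 424)/(-588 + 424) - 235215) = 1/(-435/(-164) - 235215) = 1/(-1/164*(-435) - 235215) = 1/(435/164 - 235215) = 1/(-38574825/164) = -164/38574825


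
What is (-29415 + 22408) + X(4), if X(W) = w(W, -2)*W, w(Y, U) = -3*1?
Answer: -7019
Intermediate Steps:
w(Y, U) = -3
X(W) = -3*W
(-29415 + 22408) + X(4) = (-29415 + 22408) - 3*4 = -7007 - 12 = -7019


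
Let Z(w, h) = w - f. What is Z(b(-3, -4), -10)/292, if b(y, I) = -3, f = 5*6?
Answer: -33/292 ≈ -0.11301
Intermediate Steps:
f = 30
Z(w, h) = -30 + w (Z(w, h) = w - 1*30 = w - 30 = -30 + w)
Z(b(-3, -4), -10)/292 = (-30 - 3)/292 = -33*1/292 = -33/292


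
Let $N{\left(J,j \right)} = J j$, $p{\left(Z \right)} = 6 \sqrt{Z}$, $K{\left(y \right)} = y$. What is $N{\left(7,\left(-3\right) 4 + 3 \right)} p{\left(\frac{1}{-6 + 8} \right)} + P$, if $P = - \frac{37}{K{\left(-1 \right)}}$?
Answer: $37 - 189 \sqrt{2} \approx -230.29$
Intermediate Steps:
$P = 37$ ($P = - \frac{37}{-1} = \left(-37\right) \left(-1\right) = 37$)
$N{\left(7,\left(-3\right) 4 + 3 \right)} p{\left(\frac{1}{-6 + 8} \right)} + P = 7 \left(\left(-3\right) 4 + 3\right) 6 \sqrt{\frac{1}{-6 + 8}} + 37 = 7 \left(-12 + 3\right) 6 \sqrt{\frac{1}{2}} + 37 = 7 \left(-9\right) \frac{6}{\sqrt{2}} + 37 = - 63 \cdot 6 \frac{\sqrt{2}}{2} + 37 = - 63 \cdot 3 \sqrt{2} + 37 = - 189 \sqrt{2} + 37 = 37 - 189 \sqrt{2}$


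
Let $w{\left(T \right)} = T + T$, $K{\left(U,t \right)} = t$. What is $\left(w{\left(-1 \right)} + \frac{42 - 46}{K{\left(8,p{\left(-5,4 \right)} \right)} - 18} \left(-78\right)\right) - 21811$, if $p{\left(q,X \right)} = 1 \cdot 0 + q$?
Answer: $- \frac{502011}{23} \approx -21827.0$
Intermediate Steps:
$p{\left(q,X \right)} = q$ ($p{\left(q,X \right)} = 0 + q = q$)
$w{\left(T \right)} = 2 T$
$\left(w{\left(-1 \right)} + \frac{42 - 46}{K{\left(8,p{\left(-5,4 \right)} \right)} - 18} \left(-78\right)\right) - 21811 = \left(2 \left(-1\right) + \frac{42 - 46}{-5 - 18} \left(-78\right)\right) - 21811 = \left(-2 + - \frac{4}{-5 - 18} \left(-78\right)\right) - 21811 = \left(-2 + - \frac{4}{-23} \left(-78\right)\right) - 21811 = \left(-2 + \left(-4\right) \left(- \frac{1}{23}\right) \left(-78\right)\right) - 21811 = \left(-2 + \frac{4}{23} \left(-78\right)\right) - 21811 = \left(-2 - \frac{312}{23}\right) - 21811 = - \frac{358}{23} - 21811 = - \frac{502011}{23}$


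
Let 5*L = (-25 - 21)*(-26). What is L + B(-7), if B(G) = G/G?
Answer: 1201/5 ≈ 240.20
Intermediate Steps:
B(G) = 1
L = 1196/5 (L = ((-25 - 21)*(-26))/5 = (-46*(-26))/5 = (⅕)*1196 = 1196/5 ≈ 239.20)
L + B(-7) = 1196/5 + 1 = 1201/5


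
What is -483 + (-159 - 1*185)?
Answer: -827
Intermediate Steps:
-483 + (-159 - 1*185) = -483 + (-159 - 185) = -483 - 344 = -827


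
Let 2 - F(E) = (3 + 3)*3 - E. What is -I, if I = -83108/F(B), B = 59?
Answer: 83108/43 ≈ 1932.7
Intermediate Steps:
F(E) = -16 + E (F(E) = 2 - ((3 + 3)*3 - E) = 2 - (6*3 - E) = 2 - (18 - E) = 2 + (-18 + E) = -16 + E)
I = -83108/43 (I = -83108/(-16 + 59) = -83108/43 ≈ -1932.7)
-I = -1*(-83108/43) = 83108/43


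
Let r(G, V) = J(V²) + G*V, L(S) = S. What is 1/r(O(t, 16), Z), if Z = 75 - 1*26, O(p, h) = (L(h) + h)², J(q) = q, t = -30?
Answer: 1/52577 ≈ 1.9020e-5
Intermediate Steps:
O(p, h) = 4*h² (O(p, h) = (h + h)² = (2*h)² = 4*h²)
Z = 49 (Z = 75 - 26 = 49)
r(G, V) = V² + G*V
1/r(O(t, 16), Z) = 1/(49*(4*16² + 49)) = 1/(49*(4*256 + 49)) = 1/(49*(1024 + 49)) = 1/(49*1073) = 1/52577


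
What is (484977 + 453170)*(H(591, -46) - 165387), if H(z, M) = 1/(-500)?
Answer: -77578659882647/500 ≈ -1.5516e+11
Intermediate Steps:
H(z, M) = -1/500
(484977 + 453170)*(H(591, -46) - 165387) = (484977 + 453170)*(-1/500 - 165387) = 938147*(-82693501/500) = -77578659882647/500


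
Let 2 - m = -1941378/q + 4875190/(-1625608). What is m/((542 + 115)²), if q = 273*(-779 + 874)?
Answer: 561112991239/3033063962166420 ≈ 0.00018500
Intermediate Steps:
q = 25935 (q = 273*95 = 25935)
m = 561112991239/7026690580 (m = 2 - (-1941378/25935 + 4875190/(-1625608)) = 2 - (-1941378*1/25935 + 4875190*(-1/1625608)) = 2 - (-647126/8645 - 2437595/812804) = 2 - 1*(-547059610079/7026690580) = 2 + 547059610079/7026690580 = 561112991239/7026690580 ≈ 79.854)
m/((542 + 115)²) = 561112991239/(7026690580*((542 + 115)²)) = 561112991239/(7026690580*(657²)) = (561112991239/7026690580)/431649 = (561112991239/7026690580)*(1/431649) = 561112991239/3033063962166420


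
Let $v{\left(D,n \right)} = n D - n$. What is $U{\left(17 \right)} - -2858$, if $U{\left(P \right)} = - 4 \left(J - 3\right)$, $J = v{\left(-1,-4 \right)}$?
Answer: $2838$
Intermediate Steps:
$v{\left(D,n \right)} = - n + D n$ ($v{\left(D,n \right)} = D n - n = - n + D n$)
$J = 8$ ($J = - 4 \left(-1 - 1\right) = \left(-4\right) \left(-2\right) = 8$)
$U{\left(P \right)} = -20$ ($U{\left(P \right)} = - 4 \left(8 - 3\right) = \left(-4\right) 5 = -20$)
$U{\left(17 \right)} - -2858 = -20 - -2858 = -20 + 2858 = 2838$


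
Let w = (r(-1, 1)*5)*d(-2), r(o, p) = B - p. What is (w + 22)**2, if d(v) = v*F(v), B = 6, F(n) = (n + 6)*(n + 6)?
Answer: 605284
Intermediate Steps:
F(n) = (6 + n)**2 (F(n) = (6 + n)*(6 + n) = (6 + n)**2)
r(o, p) = 6 - p
d(v) = v*(6 + v)**2
w = -800 (w = ((6 - 1*1)*5)*(-2*(6 - 2)**2) = ((6 - 1)*5)*(-2*4**2) = (5*5)*(-2*16) = 25*(-32) = -800)
(w + 22)**2 = (-800 + 22)**2 = (-778)**2 = 605284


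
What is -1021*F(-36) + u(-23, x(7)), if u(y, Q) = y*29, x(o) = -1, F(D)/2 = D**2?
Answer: -2647099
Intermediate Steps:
F(D) = 2*D**2
u(y, Q) = 29*y
-1021*F(-36) + u(-23, x(7)) = -2042*(-36)**2 + 29*(-23) = -2042*1296 - 667 = -1021*2592 - 667 = -2646432 - 667 = -2647099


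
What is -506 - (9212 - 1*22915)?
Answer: 13197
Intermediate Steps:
-506 - (9212 - 1*22915) = -506 - (9212 - 22915) = -506 - 1*(-13703) = -506 + 13703 = 13197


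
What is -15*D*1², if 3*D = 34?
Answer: -170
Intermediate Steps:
D = 34/3 (D = (⅓)*34 = 34/3 ≈ 11.333)
-15*D*1² = -15*34/3*1² = -170*1 = -170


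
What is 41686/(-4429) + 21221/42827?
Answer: -1691298513/189680783 ≈ -8.9165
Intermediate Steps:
41686/(-4429) + 21221/42827 = 41686*(-1/4429) + 21221*(1/42827) = -41686/4429 + 21221/42827 = -1691298513/189680783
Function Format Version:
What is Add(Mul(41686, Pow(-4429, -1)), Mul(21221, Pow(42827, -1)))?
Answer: Rational(-1691298513, 189680783) ≈ -8.9165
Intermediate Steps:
Add(Mul(41686, Pow(-4429, -1)), Mul(21221, Pow(42827, -1))) = Add(Mul(41686, Rational(-1, 4429)), Mul(21221, Rational(1, 42827))) = Add(Rational(-41686, 4429), Rational(21221, 42827)) = Rational(-1691298513, 189680783)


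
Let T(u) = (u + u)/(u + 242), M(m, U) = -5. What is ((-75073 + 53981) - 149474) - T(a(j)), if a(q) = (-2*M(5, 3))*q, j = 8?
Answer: -27461206/161 ≈ -1.7057e+5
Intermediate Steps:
a(q) = 10*q (a(q) = (-2*(-5))*q = 10*q)
T(u) = 2*u/(242 + u) (T(u) = (2*u)/(242 + u) = 2*u/(242 + u))
((-75073 + 53981) - 149474) - T(a(j)) = ((-75073 + 53981) - 149474) - 2*10*8/(242 + 10*8) = (-21092 - 149474) - 2*80/(242 + 80) = -170566 - 2*80/322 = -170566 - 1*80/161 = -170566 - 80/161 = -27461206/161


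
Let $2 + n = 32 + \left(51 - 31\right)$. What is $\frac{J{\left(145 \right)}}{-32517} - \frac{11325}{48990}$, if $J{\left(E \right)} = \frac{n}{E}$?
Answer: $- \frac{711992375}{3079815138} \approx -0.23118$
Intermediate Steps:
$n = 50$ ($n = -2 + \left(32 + \left(51 - 31\right)\right) = -2 + \left(32 + 20\right) = -2 + 52 = 50$)
$J{\left(E \right)} = \frac{50}{E}$
$\frac{J{\left(145 \right)}}{-32517} - \frac{11325}{48990} = \frac{50 \cdot \frac{1}{145}}{-32517} - \frac{11325}{48990} = 50 \cdot \frac{1}{145} \left(- \frac{1}{32517}\right) - \frac{755}{3266} = \frac{10}{29} \left(- \frac{1}{32517}\right) - \frac{755}{3266} = - \frac{10}{942993} - \frac{755}{3266} = - \frac{711992375}{3079815138}$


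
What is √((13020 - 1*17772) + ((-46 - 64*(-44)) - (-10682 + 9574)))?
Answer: I*√874 ≈ 29.563*I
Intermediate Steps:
√((13020 - 1*17772) + ((-46 - 64*(-44)) - (-10682 + 9574))) = √((13020 - 17772) + ((-46 + 2816) - 1*(-1108))) = √(-4752 + (2770 + 1108)) = √(-4752 + 3878) = √(-874) = I*√874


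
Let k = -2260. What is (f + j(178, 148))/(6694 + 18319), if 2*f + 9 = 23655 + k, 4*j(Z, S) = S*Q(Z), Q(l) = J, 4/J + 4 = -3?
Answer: 74703/175091 ≈ 0.42665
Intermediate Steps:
J = -4/7 (J = 4/(-4 - 3) = 4/(-7) = 4*(-1/7) = -4/7 ≈ -0.57143)
Q(l) = -4/7
j(Z, S) = -S/7 (j(Z, S) = (S*(-4/7))/4 = (-4*S/7)/4 = -S/7)
f = 10693 (f = -9/2 + (23655 - 2260)/2 = -9/2 + (1/2)*21395 = -9/2 + 21395/2 = 10693)
(f + j(178, 148))/(6694 + 18319) = (10693 - 1/7*148)/(6694 + 18319) = (10693 - 148/7)/25013 = (74703/7)*(1/25013) = 74703/175091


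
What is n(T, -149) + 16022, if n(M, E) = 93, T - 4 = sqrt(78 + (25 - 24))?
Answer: 16115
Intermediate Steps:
T = 4 + sqrt(79) (T = 4 + sqrt(78 + (25 - 24)) = 4 + sqrt(78 + 1) = 4 + sqrt(79) ≈ 12.888)
n(T, -149) + 16022 = 93 + 16022 = 16115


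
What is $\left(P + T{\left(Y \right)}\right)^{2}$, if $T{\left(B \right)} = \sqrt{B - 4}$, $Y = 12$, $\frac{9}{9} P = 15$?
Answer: $233 + 60 \sqrt{2} \approx 317.85$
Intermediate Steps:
$P = 15$
$T{\left(B \right)} = \sqrt{-4 + B}$
$\left(P + T{\left(Y \right)}\right)^{2} = \left(15 + \sqrt{-4 + 12}\right)^{2} = \left(15 + \sqrt{8}\right)^{2} = \left(15 + 2 \sqrt{2}\right)^{2}$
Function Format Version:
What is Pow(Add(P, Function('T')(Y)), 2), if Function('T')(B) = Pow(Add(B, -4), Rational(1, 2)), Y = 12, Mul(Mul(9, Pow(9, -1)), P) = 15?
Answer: Add(233, Mul(60, Pow(2, Rational(1, 2)))) ≈ 317.85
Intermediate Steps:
P = 15
Function('T')(B) = Pow(Add(-4, B), Rational(1, 2))
Pow(Add(P, Function('T')(Y)), 2) = Pow(Add(15, Pow(Add(-4, 12), Rational(1, 2))), 2) = Pow(Add(15, Pow(8, Rational(1, 2))), 2) = Pow(Add(15, Mul(2, Pow(2, Rational(1, 2)))), 2)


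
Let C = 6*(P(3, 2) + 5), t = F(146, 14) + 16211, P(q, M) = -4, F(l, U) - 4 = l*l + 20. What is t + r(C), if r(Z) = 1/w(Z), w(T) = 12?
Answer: 450613/12 ≈ 37551.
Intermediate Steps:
F(l, U) = 24 + l² (F(l, U) = 4 + (l*l + 20) = 4 + (l² + 20) = 4 + (20 + l²) = 24 + l²)
t = 37551 (t = (24 + 146²) + 16211 = (24 + 21316) + 16211 = 21340 + 16211 = 37551)
C = 6 (C = 6*(-4 + 5) = 6*1 = 6)
r(Z) = 1/12
t + r(C) = 37551 + 1/12 = 450613/12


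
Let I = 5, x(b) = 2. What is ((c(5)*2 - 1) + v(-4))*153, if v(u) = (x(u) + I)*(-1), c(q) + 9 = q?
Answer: -2448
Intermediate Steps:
c(q) = -9 + q
v(u) = -7 (v(u) = (2 + 5)*(-1) = 7*(-1) = -7)
((c(5)*2 - 1) + v(-4))*153 = (((-9 + 5)*2 - 1) - 7)*153 = ((-4*2 - 1) - 7)*153 = ((-8 - 1) - 7)*153 = (-9 - 7)*153 = -16*153 = -2448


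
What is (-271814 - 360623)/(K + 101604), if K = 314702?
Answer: -632437/416306 ≈ -1.5192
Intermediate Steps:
(-271814 - 360623)/(K + 101604) = (-271814 - 360623)/(314702 + 101604) = -632437/416306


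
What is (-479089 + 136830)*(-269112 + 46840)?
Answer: 76074592448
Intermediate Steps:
(-479089 + 136830)*(-269112 + 46840) = -342259*(-222272) = 76074592448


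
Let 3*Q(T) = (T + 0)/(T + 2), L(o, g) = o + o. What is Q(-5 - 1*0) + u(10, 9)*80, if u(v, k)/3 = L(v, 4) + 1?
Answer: 45365/9 ≈ 5040.6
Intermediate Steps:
L(o, g) = 2*o
u(v, k) = 3 + 6*v (u(v, k) = 3*(2*v + 1) = 3*(1 + 2*v) = 3 + 6*v)
Q(T) = T/(3*(2 + T)) (Q(T) = ((T + 0)/(T + 2))/3 = (T/(2 + T))/3 = T/(3*(2 + T)))
Q(-5 - 1*0) + u(10, 9)*80 = (-5 - 1*0)/(3*(2 + (-5 - 1*0))) + (3 + 6*10)*80 = (-5 + 0)/(3*(2 + (-5 + 0))) + (3 + 60)*80 = (1/3)*(-5)/(2 - 5) + 63*80 = (1/3)*(-5)/(-3) + 5040 = (1/3)*(-5)*(-1/3) + 5040 = 5/9 + 5040 = 45365/9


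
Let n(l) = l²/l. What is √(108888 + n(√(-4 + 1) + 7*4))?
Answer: √(108916 + I*√3) ≈ 330.02 + 0.003*I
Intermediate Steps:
n(l) = l
√(108888 + n(√(-4 + 1) + 7*4)) = √(108888 + (√(-4 + 1) + 7*4)) = √(108888 + (√(-3) + 28)) = √(108888 + (I*√3 + 28)) = √(108888 + (28 + I*√3)) = √(108916 + I*√3)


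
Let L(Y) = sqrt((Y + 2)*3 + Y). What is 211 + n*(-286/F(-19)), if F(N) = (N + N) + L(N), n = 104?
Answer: 724863/757 + 14872*I*sqrt(70)/757 ≈ 957.55 + 164.37*I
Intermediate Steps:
L(Y) = sqrt(6 + 4*Y) (L(Y) = sqrt((2 + Y)*3 + Y) = sqrt((6 + 3*Y) + Y) = sqrt(6 + 4*Y))
F(N) = sqrt(6 + 4*N) + 2*N (F(N) = (N + N) + sqrt(6 + 4*N) = 2*N + sqrt(6 + 4*N) = sqrt(6 + 4*N) + 2*N)
211 + n*(-286/F(-19)) = 211 + 104*(-286/(sqrt(6 + 4*(-19)) + 2*(-19))) = 211 + 104*(-286/(sqrt(6 - 76) - 38)) = 211 + 104*(-286/(sqrt(-70) - 38)) = 211 + 104*(-286/(I*sqrt(70) - 38)) = 211 + 104*(-286/(-38 + I*sqrt(70))) = 211 - 29744/(-38 + I*sqrt(70))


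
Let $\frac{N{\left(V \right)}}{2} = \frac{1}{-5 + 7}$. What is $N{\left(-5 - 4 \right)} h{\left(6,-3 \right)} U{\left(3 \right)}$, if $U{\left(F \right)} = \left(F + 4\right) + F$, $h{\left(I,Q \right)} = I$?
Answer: $60$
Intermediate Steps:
$N{\left(V \right)} = 1$ ($N{\left(V \right)} = \frac{2}{-5 + 7} = \frac{2}{2} = 2 \cdot \frac{1}{2} = 1$)
$U{\left(F \right)} = 4 + 2 F$ ($U{\left(F \right)} = \left(4 + F\right) + F = 4 + 2 F$)
$N{\left(-5 - 4 \right)} h{\left(6,-3 \right)} U{\left(3 \right)} = 1 \cdot 6 \left(4 + 2 \cdot 3\right) = 6 \left(4 + 6\right) = 6 \cdot 10 = 60$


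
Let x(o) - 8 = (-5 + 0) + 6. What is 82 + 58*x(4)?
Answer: 604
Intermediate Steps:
x(o) = 9 (x(o) = 8 + ((-5 + 0) + 6) = 8 + (-5 + 6) = 8 + 1 = 9)
82 + 58*x(4) = 82 + 58*9 = 82 + 522 = 604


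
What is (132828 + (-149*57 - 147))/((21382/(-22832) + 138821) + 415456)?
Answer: 1417730208/6327615541 ≈ 0.22405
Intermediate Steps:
(132828 + (-149*57 - 147))/((21382/(-22832) + 138821) + 415456) = (132828 + (-8493 - 147))/((21382*(-1/22832) + 138821) + 415456) = (132828 - 8640)/((-10691/11416 + 138821) + 415456) = 124188/(1584769845/11416 + 415456) = 124188/(6327615541/11416) = 124188*(11416/6327615541) = 1417730208/6327615541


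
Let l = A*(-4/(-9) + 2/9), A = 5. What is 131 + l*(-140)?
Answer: -1007/3 ≈ -335.67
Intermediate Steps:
l = 10/3 (l = 5*(-4/(-9) + 2/9) = 5*(-4*(-⅑) + 2*(⅑)) = 5*(4/9 + 2/9) = 5*(⅔) = 10/3 ≈ 3.3333)
131 + l*(-140) = 131 + (10/3)*(-140) = 131 - 1400/3 = -1007/3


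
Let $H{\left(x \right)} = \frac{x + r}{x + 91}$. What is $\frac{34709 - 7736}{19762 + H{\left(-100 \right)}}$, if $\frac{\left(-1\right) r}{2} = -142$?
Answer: $\frac{6561}{4802} \approx 1.3663$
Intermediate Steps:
$r = 284$ ($r = \left(-2\right) \left(-142\right) = 284$)
$H{\left(x \right)} = \frac{284 + x}{91 + x}$ ($H{\left(x \right)} = \frac{x + 284}{x + 91} = \frac{284 + x}{91 + x}$)
$\frac{34709 - 7736}{19762 + H{\left(-100 \right)}} = \frac{34709 - 7736}{19762 + \frac{284 - 100}{91 - 100}} = \frac{26973}{19762 + \frac{1}{-9} \cdot 184} = \frac{26973}{19762 - \frac{184}{9}} = \frac{26973}{\frac{177674}{9}} = 26973 \cdot \frac{9}{177674} = \frac{6561}{4802}$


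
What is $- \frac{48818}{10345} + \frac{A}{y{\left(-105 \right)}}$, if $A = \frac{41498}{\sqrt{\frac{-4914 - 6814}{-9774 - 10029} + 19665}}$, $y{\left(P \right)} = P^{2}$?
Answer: $- \frac{48818}{10345} + \frac{41498 \sqrt{7712035228569}}{4293550896075} \approx -4.6922$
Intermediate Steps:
$A = \frac{41498 \sqrt{7712035228569}}{389437723}$ ($A = \frac{41498}{\sqrt{- \frac{11728}{-19803} + 19665}} = \frac{41498}{\sqrt{\left(-11728\right) \left(- \frac{1}{19803}\right) + 19665}} = \frac{41498}{\sqrt{\frac{11728}{19803} + 19665}} = \frac{41498}{\sqrt{\frac{389437723}{19803}}} = \frac{41498}{\frac{1}{19803} \sqrt{7712035228569}} = 41498 \frac{\sqrt{7712035228569}}{389437723} = \frac{41498 \sqrt{7712035228569}}{389437723} \approx 295.92$)
$- \frac{48818}{10345} + \frac{A}{y{\left(-105 \right)}} = - \frac{48818}{10345} + \frac{\frac{41498}{389437723} \sqrt{7712035228569}}{\left(-105\right)^{2}} = \left(-48818\right) \frac{1}{10345} + \frac{\frac{41498}{389437723} \sqrt{7712035228569}}{11025} = - \frac{48818}{10345} + \frac{41498 \sqrt{7712035228569}}{389437723} \cdot \frac{1}{11025} = - \frac{48818}{10345} + \frac{41498 \sqrt{7712035228569}}{4293550896075}$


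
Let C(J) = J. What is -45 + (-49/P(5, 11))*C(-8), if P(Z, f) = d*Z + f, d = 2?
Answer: -79/3 ≈ -26.333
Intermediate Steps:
P(Z, f) = f + 2*Z (P(Z, f) = 2*Z + f = f + 2*Z)
-45 + (-49/P(5, 11))*C(-8) = -45 - 49/(11 + 2*5)*(-8) = -45 - 49/(11 + 10)*(-8) = -45 - 49/21*(-8) = -45 - 49*1/21*(-8) = -45 - 7/3*(-8) = -45 + 56/3 = -79/3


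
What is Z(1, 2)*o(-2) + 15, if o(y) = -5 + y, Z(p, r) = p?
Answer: 8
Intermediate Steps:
Z(1, 2)*o(-2) + 15 = 1*(-5 - 2) + 15 = 1*(-7) + 15 = -7 + 15 = 8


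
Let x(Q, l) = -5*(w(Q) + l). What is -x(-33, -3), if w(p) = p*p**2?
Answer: -179700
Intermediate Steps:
w(p) = p**3
x(Q, l) = -5*l - 5*Q**3 (x(Q, l) = -5*(Q**3 + l) = -5*(l + Q**3) = -5*l - 5*Q**3)
-x(-33, -3) = -(-5*(-3) - 5*(-33)**3) = -(15 - 5*(-35937)) = -(15 + 179685) = -1*179700 = -179700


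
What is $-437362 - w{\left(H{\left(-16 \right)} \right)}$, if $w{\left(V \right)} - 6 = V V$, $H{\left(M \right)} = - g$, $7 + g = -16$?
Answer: $-437897$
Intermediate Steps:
$g = -23$ ($g = -7 - 16 = -23$)
$H{\left(M \right)} = 23$ ($H{\left(M \right)} = \left(-1\right) \left(-23\right) = 23$)
$w{\left(V \right)} = 6 + V^{2}$ ($w{\left(V \right)} = 6 + V V = 6 + V^{2}$)
$-437362 - w{\left(H{\left(-16 \right)} \right)} = -437362 - \left(6 + 23^{2}\right) = -437362 - \left(6 + 529\right) = -437362 - 535 = -437897$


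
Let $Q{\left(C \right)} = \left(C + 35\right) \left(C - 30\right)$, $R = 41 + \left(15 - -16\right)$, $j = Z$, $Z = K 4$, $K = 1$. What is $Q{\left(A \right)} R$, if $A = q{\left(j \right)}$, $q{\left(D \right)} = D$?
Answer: $-73008$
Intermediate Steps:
$Z = 4$ ($Z = 1 \cdot 4 = 4$)
$j = 4$
$A = 4$
$R = 72$ ($R = 41 + \left(15 + 16\right) = 41 + 31 = 72$)
$Q{\left(C \right)} = \left(-30 + C\right) \left(35 + C\right)$ ($Q{\left(C \right)} = \left(35 + C\right) \left(-30 + C\right) = \left(-30 + C\right) \left(35 + C\right)$)
$Q{\left(A \right)} R = \left(-1050 + 4^{2} + 5 \cdot 4\right) 72 = \left(-1050 + 16 + 20\right) 72 = \left(-1014\right) 72 = -73008$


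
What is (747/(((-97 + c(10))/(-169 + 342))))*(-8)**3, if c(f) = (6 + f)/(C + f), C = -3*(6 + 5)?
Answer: 507274752/749 ≈ 6.7727e+5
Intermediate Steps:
C = -33 (C = -3*11 = -33)
c(f) = (6 + f)/(-33 + f)
(747/(((-97 + c(10))/(-169 + 342))))*(-8)**3 = (747/(((-97 + (6 + 10)/(-33 + 10))/(-169 + 342))))*(-8)**3 = (747/(((-97 + 16/(-23))/173)))*(-512) = (747/(((-97 - 1/23*16)*(1/173))))*(-512) = (747/(((-97 - 16/23)*(1/173))))*(-512) = (747/((-2247/23*1/173)))*(-512) = (747/(-2247/3979))*(-512) = (747*(-3979/2247))*(-512) = -990771/749*(-512) = 507274752/749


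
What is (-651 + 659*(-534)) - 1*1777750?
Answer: -2130307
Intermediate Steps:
(-651 + 659*(-534)) - 1*1777750 = (-651 - 351906) - 1777750 = -352557 - 1777750 = -2130307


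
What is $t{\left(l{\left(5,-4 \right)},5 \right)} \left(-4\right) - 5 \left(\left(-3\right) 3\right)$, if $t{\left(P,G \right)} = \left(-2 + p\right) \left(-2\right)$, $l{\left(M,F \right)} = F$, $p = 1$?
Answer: $37$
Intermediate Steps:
$t{\left(P,G \right)} = 2$ ($t{\left(P,G \right)} = \left(-2 + 1\right) \left(-2\right) = \left(-1\right) \left(-2\right) = 2$)
$t{\left(l{\left(5,-4 \right)},5 \right)} \left(-4\right) - 5 \left(\left(-3\right) 3\right) = 2 \left(-4\right) - 5 \left(\left(-3\right) 3\right) = -8 - -45 = -8 + 45 = 37$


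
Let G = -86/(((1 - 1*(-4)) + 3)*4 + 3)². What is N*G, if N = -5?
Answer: 86/245 ≈ 0.35102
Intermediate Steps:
G = -86/1225 (G = -86/(((1 + 4) + 3)*4 + 3)² = -86/((5 + 3)*4 + 3)² = -86/(8*4 + 3)² = -86/(32 + 3)² = -86/(35²) = -86/1225 ≈ -0.070204)
N*G = -5*(-86/1225) = 86/245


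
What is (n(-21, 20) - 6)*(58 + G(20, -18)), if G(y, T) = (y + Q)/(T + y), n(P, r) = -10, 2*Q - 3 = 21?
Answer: -1184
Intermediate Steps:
Q = 12 (Q = 3/2 + (½)*21 = 3/2 + 21/2 = 12)
G(y, T) = (12 + y)/(T + y) (G(y, T) = (y + 12)/(T + y) = (12 + y)/(T + y))
(n(-21, 20) - 6)*(58 + G(20, -18)) = (-10 - 6)*(58 + (12 + 20)/(-18 + 20)) = -16*(58 + 32/2) = -16*(58 + (½)*32) = -16*(58 + 16) = -16*74 = -1184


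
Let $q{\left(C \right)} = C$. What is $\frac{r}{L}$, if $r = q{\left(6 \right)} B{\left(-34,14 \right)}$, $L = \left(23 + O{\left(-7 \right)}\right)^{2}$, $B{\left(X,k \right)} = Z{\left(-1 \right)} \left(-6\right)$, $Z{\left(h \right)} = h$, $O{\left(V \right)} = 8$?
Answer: $\frac{36}{961} \approx 0.037461$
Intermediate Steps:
$B{\left(X,k \right)} = 6$ ($B{\left(X,k \right)} = \left(-1\right) \left(-6\right) = 6$)
$L = 961$ ($L = \left(23 + 8\right)^{2} = 31^{2} = 961$)
$r = 36$ ($r = 6 \cdot 6 = 36$)
$\frac{r}{L} = \frac{36}{961}$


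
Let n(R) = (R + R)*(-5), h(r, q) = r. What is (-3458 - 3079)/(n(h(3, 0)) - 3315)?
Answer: 2179/1115 ≈ 1.9543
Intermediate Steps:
n(R) = -10*R (n(R) = (2*R)*(-5) = -10*R)
(-3458 - 3079)/(n(h(3, 0)) - 3315) = (-3458 - 3079)/(-10*3 - 3315) = -6537/(-30 - 3315) = -6537/(-3345) = -6537*(-1/3345) = 2179/1115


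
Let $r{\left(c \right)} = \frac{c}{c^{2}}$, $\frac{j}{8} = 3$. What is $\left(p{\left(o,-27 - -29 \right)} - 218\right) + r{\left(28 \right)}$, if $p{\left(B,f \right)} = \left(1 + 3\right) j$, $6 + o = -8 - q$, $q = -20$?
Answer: $- \frac{3415}{28} \approx -121.96$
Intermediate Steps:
$j = 24$ ($j = 8 \cdot 3 = 24$)
$o = 6$ ($o = -6 - -12 = -6 + \left(-8 + 20\right) = -6 + 12 = 6$)
$p{\left(B,f \right)} = 96$ ($p{\left(B,f \right)} = \left(1 + 3\right) 24 = 4 \cdot 24 = 96$)
$r{\left(c \right)} = \frac{1}{c}$ ($r{\left(c \right)} = \frac{c}{c^{2}} = \frac{1}{c}$)
$\left(p{\left(o,-27 - -29 \right)} - 218\right) + r{\left(28 \right)} = \left(96 - 218\right) + \frac{1}{28} = -122 + \frac{1}{28} = - \frac{3415}{28}$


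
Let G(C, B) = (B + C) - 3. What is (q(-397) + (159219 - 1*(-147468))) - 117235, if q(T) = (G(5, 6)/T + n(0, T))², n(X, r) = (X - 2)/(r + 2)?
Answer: 4658803570912656/24590944225 ≈ 1.8945e+5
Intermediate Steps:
G(C, B) = -3 + B + C
n(X, r) = (-2 + X)/(2 + r)
q(T) = (-2/(2 + T) + 8/T)² (q(T) = ((-3 + 6 + 5)/T + (-2 + 0)/(2 + T))² = (8/T - 2/(2 + T))² = (-2/(2 + T) + 8/T)²)
(q(-397) + (159219 - 1*(-147468))) - 117235 = (4*(8 + 3*(-397))²/((-397)²*(2 - 397)²) + (159219 - 1*(-147468))) - 117235 = (4*(1/157609)*(8 - 1191)²/(-395)² + (159219 + 147468)) - 117235 = (4*(1/157609)*(1/156025)*(-1183)² + 306687) - 117235 = (4*(1/157609)*(1/156025)*1399489 + 306687) - 117235 = (5597956/24590944225 + 306687) - 117235 = 7541722917130531/24590944225 - 117235 = 4658803570912656/24590944225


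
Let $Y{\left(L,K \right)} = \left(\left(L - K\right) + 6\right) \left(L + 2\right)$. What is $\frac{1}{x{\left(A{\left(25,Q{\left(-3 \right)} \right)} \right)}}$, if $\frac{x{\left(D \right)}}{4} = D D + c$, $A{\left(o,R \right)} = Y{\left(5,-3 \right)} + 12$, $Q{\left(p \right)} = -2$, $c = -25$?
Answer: $\frac{1}{48300} \approx 2.0704 \cdot 10^{-5}$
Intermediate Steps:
$Y{\left(L,K \right)} = \left(2 + L\right) \left(6 + L - K\right)$ ($Y{\left(L,K \right)} = \left(6 + L - K\right) \left(2 + L\right) = \left(2 + L\right) \left(6 + L - K\right)$)
$A{\left(o,R \right)} = 110$ ($A{\left(o,R \right)} = \left(12 + 5^{2} - -6 + 8 \cdot 5 - \left(-3\right) 5\right) + 12 = \left(12 + 25 + 6 + 40 + 15\right) + 12 = 98 + 12 = 110$)
$x{\left(D \right)} = -100 + 4 D^{2}$ ($x{\left(D \right)} = 4 \left(D D - 25\right) = 4 \left(D^{2} - 25\right) = 4 \left(-25 + D^{2}\right) = -100 + 4 D^{2}$)
$\frac{1}{x{\left(A{\left(25,Q{\left(-3 \right)} \right)} \right)}} = \frac{1}{-100 + 4 \cdot 110^{2}} = \frac{1}{-100 + 4 \cdot 12100} = \frac{1}{-100 + 48400} = \frac{1}{48300}$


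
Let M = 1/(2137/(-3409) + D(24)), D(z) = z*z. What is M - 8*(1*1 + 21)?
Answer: -345211263/1961447 ≈ -176.00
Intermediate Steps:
D(z) = z**2
M = 3409/1961447 (M = 1/(2137/(-3409) + 24**2) = 1/(2137*(-1/3409) + 576) = 1/(-2137/3409 + 576) = 1/(1961447/3409) = 3409/1961447 ≈ 0.0017380)
M - 8*(1*1 + 21) = 3409/1961447 - 8*(1*1 + 21) = 3409/1961447 - 8*(1 + 21) = 3409/1961447 - 8*22 = 3409/1961447 - 1*176 = 3409/1961447 - 176 = -345211263/1961447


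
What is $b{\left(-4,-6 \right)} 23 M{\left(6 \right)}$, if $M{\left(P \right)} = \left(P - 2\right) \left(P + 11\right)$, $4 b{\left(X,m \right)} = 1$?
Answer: $391$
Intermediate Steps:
$b{\left(X,m \right)} = \frac{1}{4}$ ($b{\left(X,m \right)} = \frac{1}{4} \cdot 1 = \frac{1}{4}$)
$M{\left(P \right)} = \left(-2 + P\right) \left(11 + P\right)$
$b{\left(-4,-6 \right)} 23 M{\left(6 \right)} = \frac{1}{4} \cdot 23 \left(-22 + 6^{2} + 9 \cdot 6\right) = \frac{23 \left(-22 + 36 + 54\right)}{4} = \frac{23}{4} \cdot 68 = 391$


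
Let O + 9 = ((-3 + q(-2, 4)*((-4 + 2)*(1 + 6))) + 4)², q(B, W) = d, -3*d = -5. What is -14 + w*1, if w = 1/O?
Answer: -61703/4408 ≈ -13.998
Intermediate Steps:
d = 5/3 (d = -⅓*(-5) = 5/3 ≈ 1.6667)
q(B, W) = 5/3
O = 4408/9 (O = -9 + ((-3 + 5*((-4 + 2)*(1 + 6))/3) + 4)² = -9 + ((-3 + 5*(-2*7)/3) + 4)² = -9 + ((-3 + (5/3)*(-14)) + 4)² = -9 + ((-3 - 70/3) + 4)² = -9 + (-79/3 + 4)² = -9 + (-67/3)² = -9 + 4489/9 = 4408/9 ≈ 489.78)
w = 9/4408 (w = 1/(4408/9) = 9/4408 ≈ 0.0020417)
-14 + w*1 = -14 + (9/4408)*1 = -14 + 9/4408 = -61703/4408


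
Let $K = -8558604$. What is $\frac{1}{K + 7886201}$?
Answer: $- \frac{1}{672403} \approx -1.4872 \cdot 10^{-6}$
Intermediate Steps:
$\frac{1}{K + 7886201} = \frac{1}{-8558604 + 7886201} = \frac{1}{-672403} = - \frac{1}{672403}$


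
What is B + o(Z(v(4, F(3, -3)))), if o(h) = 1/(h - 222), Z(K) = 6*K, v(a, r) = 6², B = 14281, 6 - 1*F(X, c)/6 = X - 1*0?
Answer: 85685/6 ≈ 14281.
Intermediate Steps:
F(X, c) = 36 - 6*X (F(X, c) = 36 - 6*(X - 1*0) = 36 - 6*(X + 0) = 36 - 6*X)
v(a, r) = 36
o(h) = 1/(-222 + h)
B + o(Z(v(4, F(3, -3)))) = 14281 + 1/(-222 + 6*36) = 14281 + 1/(-222 + 216) = 14281 + 1/(-6) = 14281 - ⅙ = 85685/6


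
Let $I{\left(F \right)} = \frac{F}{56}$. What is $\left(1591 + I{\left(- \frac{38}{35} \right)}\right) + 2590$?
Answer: $\frac{4097361}{980} \approx 4181.0$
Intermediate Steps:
$I{\left(F \right)} = \frac{F}{56}$ ($I{\left(F \right)} = F \frac{1}{56} = \frac{F}{56}$)
$\left(1591 + I{\left(- \frac{38}{35} \right)}\right) + 2590 = \left(1591 + \frac{\left(-38\right) \frac{1}{35}}{56}\right) + 2590 = \left(1591 + \frac{1}{56} \left(- \frac{38}{35}\right)\right) + 2590 = \left(1591 - \frac{19}{980}\right) + 2590 = \frac{1559161}{980} + 2590 = \frac{4097361}{980}$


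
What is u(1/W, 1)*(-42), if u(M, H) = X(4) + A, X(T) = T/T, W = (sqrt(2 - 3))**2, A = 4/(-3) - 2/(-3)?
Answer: -14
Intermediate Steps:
A = -2/3 (A = 4*(-1/3) - 2*(-1/3) = -4/3 + 2/3 = -2/3 ≈ -0.66667)
W = -1 (W = (sqrt(-1))**2 = I**2 = -1)
X(T) = 1
u(M, H) = 1/3 (u(M, H) = 1 - 2/3 = 1/3)
u(1/W, 1)*(-42) = (1/3)*(-42) = -14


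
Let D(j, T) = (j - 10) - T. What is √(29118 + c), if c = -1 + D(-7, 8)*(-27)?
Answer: 28*√38 ≈ 172.60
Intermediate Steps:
D(j, T) = -10 + j - T (D(j, T) = (-10 + j) - T = -10 + j - T)
c = 674 (c = -1 + (-10 - 7 - 1*8)*(-27) = -1 + (-10 - 7 - 8)*(-27) = -1 - 25*(-27) = -1 + 675 = 674)
√(29118 + c) = √(29118 + 674) = √29792 = 28*√38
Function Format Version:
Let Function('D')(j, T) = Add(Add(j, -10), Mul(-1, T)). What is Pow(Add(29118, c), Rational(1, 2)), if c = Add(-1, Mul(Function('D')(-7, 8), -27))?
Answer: Mul(28, Pow(38, Rational(1, 2))) ≈ 172.60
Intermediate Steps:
Function('D')(j, T) = Add(-10, j, Mul(-1, T)) (Function('D')(j, T) = Add(Add(-10, j), Mul(-1, T)) = Add(-10, j, Mul(-1, T)))
c = 674 (c = Add(-1, Mul(Add(-10, -7, Mul(-1, 8)), -27)) = Add(-1, Mul(Add(-10, -7, -8), -27)) = Add(-1, Mul(-25, -27)) = Add(-1, 675) = 674)
Pow(Add(29118, c), Rational(1, 2)) = Pow(Add(29118, 674), Rational(1, 2)) = Pow(29792, Rational(1, 2)) = Mul(28, Pow(38, Rational(1, 2)))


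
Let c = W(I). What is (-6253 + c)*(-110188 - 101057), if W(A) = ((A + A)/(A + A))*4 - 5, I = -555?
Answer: 1321126230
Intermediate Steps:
W(A) = -1 (W(A) = ((2*A)/((2*A)))*4 - 5 = ((2*A)*(1/(2*A)))*4 - 5 = 1*4 - 5 = 4 - 5 = -1)
c = -1
(-6253 + c)*(-110188 - 101057) = (-6253 - 1)*(-110188 - 101057) = -6254*(-211245) = 1321126230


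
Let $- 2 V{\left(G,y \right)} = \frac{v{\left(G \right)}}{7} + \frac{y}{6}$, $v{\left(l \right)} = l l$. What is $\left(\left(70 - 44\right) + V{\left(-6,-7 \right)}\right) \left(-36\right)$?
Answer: $- \frac{6051}{7} \approx -864.43$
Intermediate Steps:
$v{\left(l \right)} = l^{2}$
$V{\left(G,y \right)} = - \frac{y}{12} - \frac{G^{2}}{14}$ ($V{\left(G,y \right)} = - \frac{\frac{G^{2}}{7} + \frac{y}{6}}{2} = - \frac{\frac{y}{6} + \frac{G^{2}}{7}}{2} = - \frac{y}{12} - \frac{G^{2}}{14}$)
$\left(\left(70 - 44\right) + V{\left(-6,-7 \right)}\right) \left(-36\right) = \left(\left(70 - 44\right) - \left(- \frac{7}{12} + \frac{\left(-6\right)^{2}}{14}\right)\right) \left(-36\right) = \left(26 + \left(\frac{7}{12} - \frac{18}{7}\right)\right) \left(-36\right) = \left(26 - \frac{167}{84}\right) \left(-36\right) = \frac{2017}{84} \left(-36\right) = - \frac{6051}{7}$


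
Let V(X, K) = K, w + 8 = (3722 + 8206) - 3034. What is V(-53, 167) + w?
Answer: 9053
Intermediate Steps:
w = 8886 (w = -8 + ((3722 + 8206) - 3034) = -8 + (11928 - 3034) = -8 + 8894 = 8886)
V(-53, 167) + w = 167 + 8886 = 9053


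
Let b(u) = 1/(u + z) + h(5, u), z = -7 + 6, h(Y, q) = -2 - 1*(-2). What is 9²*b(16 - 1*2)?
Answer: 81/13 ≈ 6.2308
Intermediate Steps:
h(Y, q) = 0 (h(Y, q) = -2 + 2 = 0)
z = -1
b(u) = 1/(-1 + u) (b(u) = 1/(u - 1) + 0 = 1/(-1 + u) + 0 = 1/(-1 + u))
9²*b(16 - 1*2) = 9²/(-1 + (16 - 1*2)) = 81/(-1 + (16 - 2)) = 81/(-1 + 14) = 81/13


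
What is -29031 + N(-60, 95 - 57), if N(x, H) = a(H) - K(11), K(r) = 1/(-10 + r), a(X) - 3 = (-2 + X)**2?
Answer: -27733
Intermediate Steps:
a(X) = 3 + (-2 + X)**2
N(x, H) = 2 + (-2 + H)**2 (N(x, H) = (3 + (-2 + H)**2) - 1/(-10 + 11) = (3 + (-2 + H)**2) - 1/1 = (3 + (-2 + H)**2) - 1*1 = (3 + (-2 + H)**2) - 1 = 2 + (-2 + H)**2)
-29031 + N(-60, 95 - 57) = -29031 + (2 + (-2 + (95 - 57))**2) = -29031 + (2 + (-2 + 38)**2) = -29031 + (2 + 36**2) = -29031 + (2 + 1296) = -29031 + 1298 = -27733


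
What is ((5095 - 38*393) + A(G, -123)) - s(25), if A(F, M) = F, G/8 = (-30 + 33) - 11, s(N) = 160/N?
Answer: -49547/5 ≈ -9909.4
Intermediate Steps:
G = -64 (G = 8*((-30 + 33) - 11) = 8*(3 - 11) = 8*(-8) = -64)
((5095 - 38*393) + A(G, -123)) - s(25) = ((5095 - 38*393) - 64) - 160/25 = ((5095 - 14934) - 64) - 160/25 = (-9839 - 64) - 1*32/5 = -9903 - 32/5 = -49547/5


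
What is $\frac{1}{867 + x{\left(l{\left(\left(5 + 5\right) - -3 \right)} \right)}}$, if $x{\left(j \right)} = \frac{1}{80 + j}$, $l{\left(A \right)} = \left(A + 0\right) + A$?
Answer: $\frac{106}{91903} \approx 0.0011534$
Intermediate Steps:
$l{\left(A \right)} = 2 A$ ($l{\left(A \right)} = A + A = 2 A$)
$\frac{1}{867 + x{\left(l{\left(\left(5 + 5\right) - -3 \right)} \right)}} = \frac{1}{867 + \frac{1}{80 + 2 \left(\left(5 + 5\right) - -3\right)}} = \frac{1}{867 + \frac{1}{80 + 2 \left(10 + \left(-1 + 4\right)\right)}} = \frac{1}{867 + \frac{1}{80 + 2 \left(10 + 3\right)}} = \frac{1}{867 + \frac{1}{80 + 2 \cdot 13}} = \frac{1}{867 + \frac{1}{80 + 26}} = \frac{1}{867 + \frac{1}{106}} = \frac{1}{\frac{91903}{106}} = \frac{106}{91903}$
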